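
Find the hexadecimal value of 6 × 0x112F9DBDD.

0x671DB272E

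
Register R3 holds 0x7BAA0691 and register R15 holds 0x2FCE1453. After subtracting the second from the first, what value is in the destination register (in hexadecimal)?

Subtract column by column in base 16:
  1-3 → E (borrow)
  9-5-1 → 3
  6-4 → 2
  0-1 → F (borrow)
  A-E-1 → B (borrow)
  A-C-1 → D (borrow)
  B-F-1 → B (borrow)
  7-2-1 → 4

0x4BDBF23E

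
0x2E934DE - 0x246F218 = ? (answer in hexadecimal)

Subtract column by column in base 16:
  E-8 → 6
  D-1 → C
  4-2 → 2
  3-F → 4 (borrow)
  9-6-1 → 2
  E-4 → A
  2-2 → 0

0xA242C6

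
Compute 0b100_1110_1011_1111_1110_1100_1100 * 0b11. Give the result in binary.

0b1110110000111111110001100100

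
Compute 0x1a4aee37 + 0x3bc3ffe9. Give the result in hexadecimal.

0x560eee20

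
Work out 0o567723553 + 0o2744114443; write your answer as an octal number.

Add column by column in base 8, right to left:
  3+3 = 6
  5+4 = 1 carry 1
  5+4+1 = 2 carry 1
  3+4+1 = 0 carry 1
  2+1+1 = 4
  7+1 = 0 carry 1
  7+4+1 = 4 carry 1
  6+4+1 = 3 carry 1
  5+7+1 = 5 carry 1
  0+2+1 = 3

0o3534040216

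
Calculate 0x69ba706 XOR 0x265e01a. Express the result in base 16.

0x4fe471c

XOR each hex digit independently (no carries):
  6^2=4, 9^6=f, b^5=e, a^e=4, 7^0=7, 0^1=1, 6^a=c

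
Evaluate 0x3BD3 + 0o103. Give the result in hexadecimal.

0o103 = 0x43 in hexadecimal.
Add column by column in base 16, right to left:
  3+3 = 6
  D+4 = 1 carry 1
  B+0+1 = C
  3+0 = 3

0x3C16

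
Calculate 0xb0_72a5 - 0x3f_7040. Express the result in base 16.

0x710265

Subtract column by column in base 16:
  5-0 → 5
  a-4 → 6
  2-0 → 2
  7-7 → 0
  0-f → 1 (borrow)
  b-3-1 → 7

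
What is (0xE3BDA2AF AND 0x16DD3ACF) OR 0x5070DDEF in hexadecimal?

0x52FDFFEF

0xE3BDA2AF AND 0x16DD3ACF = 0x029D228F.
Then OR with 0x5070DDEF.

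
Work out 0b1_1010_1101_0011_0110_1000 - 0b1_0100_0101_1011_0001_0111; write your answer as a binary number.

0b1100111100001010001

Subtract column by column in base 2:
  0-1 → 1 (borrow)
  0-1-1 → 0 (borrow)
  0-1-1 → 0 (borrow)
  1-0-1 → 0
  0-1 → 1 (borrow)
  1-0-1 → 0
  1-0 → 1
  0-0 → 0
  1-1 → 0
  1-1 → 0
  0-0 → 0
  0-1 → 1 (borrow)
  1-1-1 → 1 (borrow)
  0-0-1 → 1 (borrow)
  1-1-1 → 1 (borrow)
  1-0-1 → 0
  0-0 → 0
  1-0 → 1
  0-1 → 1 (borrow)
  1-0-1 → 0
  1-1 → 0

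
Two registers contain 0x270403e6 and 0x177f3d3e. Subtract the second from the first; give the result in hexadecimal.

0xf84c6a8

Subtract column by column in base 16:
  6-e → 8 (borrow)
  e-3-1 → a
  3-d → 6 (borrow)
  0-3-1 → c (borrow)
  4-f-1 → 4 (borrow)
  0-7-1 → 8 (borrow)
  7-7-1 → f (borrow)
  2-1-1 → 0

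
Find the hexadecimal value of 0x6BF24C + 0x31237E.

Add column by column in base 16, right to left:
  C+E = A carry 1
  4+7+1 = C
  2+3 = 5
  F+2 = 1 carry 1
  B+1+1 = D
  6+3 = 9

0x9D15CA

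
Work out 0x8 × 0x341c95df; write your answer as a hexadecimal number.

0x1a0e4aef8

Multiply each base-16 digit by 8, carrying:
  f×8 = 120 → write 8 carry 7
  d×8+7 = 111 → write f carry 6
  5×8+6 = 46 → write e carry 2
  9×8+2 = 74 → write a carry 4
  c×8+4 = 100 → write 4 carry 6
  1×8+6 = 14 → write e
  4×8 = 32 → write 0 carry 2
  3×8+2 = 26 → write a carry 1
  remaining carry: 1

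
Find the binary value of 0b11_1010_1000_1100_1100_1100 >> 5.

0b11101010001100110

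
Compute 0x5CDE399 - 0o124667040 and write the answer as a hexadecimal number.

0x47A7579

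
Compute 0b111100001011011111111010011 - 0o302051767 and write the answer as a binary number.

0b100011111010110101111011100

0o302051767 = 0b11000010000101001111110111 in binary.
Subtract column by column in base 2:
  1-1 → 0
  1-1 → 0
  0-1 → 1 (borrow)
  0-0-1 → 1 (borrow)
  1-1-1 → 1 (borrow)
  0-1-1 → 0 (borrow)
  1-1-1 → 1 (borrow)
  1-1-1 → 1 (borrow)
  1-1-1 → 1 (borrow)
  1-1-1 → 1 (borrow)
  1-0-1 → 0
  1-0 → 1
  1-1 → 0
  1-0 → 1
  0-1 → 1 (borrow)
  1-0-1 → 0
  1-0 → 1
  0-0 → 0
  1-0 → 1
  0-1 → 1 (borrow)
  0-0-1 → 1 (borrow)
  0-0-1 → 1 (borrow)
  0-0-1 → 1 (borrow)
  1-0-1 → 0
  1-1 → 0
  1-1 → 0
  1-0 → 1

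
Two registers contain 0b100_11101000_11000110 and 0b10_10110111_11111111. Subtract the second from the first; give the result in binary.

Subtract column by column in base 2:
  0-1 → 1 (borrow)
  1-1-1 → 1 (borrow)
  1-1-1 → 1 (borrow)
  0-1-1 → 0 (borrow)
  0-1-1 → 0 (borrow)
  0-1-1 → 0 (borrow)
  1-1-1 → 1 (borrow)
  1-1-1 → 1 (borrow)
  0-1-1 → 0 (borrow)
  0-1-1 → 0 (borrow)
  0-1-1 → 0 (borrow)
  1-0-1 → 0
  0-1 → 1 (borrow)
  1-1-1 → 1 (borrow)
  1-0-1 → 0
  1-1 → 0
  0-0 → 0
  0-1 → 1 (borrow)
  1-0-1 → 0

0b100011000011000111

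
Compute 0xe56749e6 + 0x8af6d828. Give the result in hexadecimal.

0x1705e220e

Add column by column in base 16, right to left:
  6+8 = e
  e+2 = 0 carry 1
  9+8+1 = 2 carry 1
  4+d+1 = 2 carry 1
  7+6+1 = e
  6+f = 5 carry 1
  5+a+1 = 0 carry 1
  e+8+1 = 7 carry 1
  final carry 1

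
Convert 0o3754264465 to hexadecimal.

Each octal digit is 3 bits: 3=011 7=111 5=101 4=100 2=010 6=110 4=100 4=100 6=110 5=101.
Group the bits into nibbles: 0001 1111 1011 0001 0110 1001 0011 0101 → 1FB16935.

0x1FB16935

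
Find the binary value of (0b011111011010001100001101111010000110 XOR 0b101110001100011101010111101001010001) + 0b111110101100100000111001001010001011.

0b1110000000010110010010011011101100010

First 0b011111011010001100001101111010000110 XOR 0b101110001100011101010111101001010001 = 0b110001010110010001011010010011010111.
Add column by column in base 2, right to left:
  1+1 = 0 carry 1
  1+1+1 = 1 carry 1
  1+0+1 = 0 carry 1
  0+1+1 = 0 carry 1
  1+0+1 = 0 carry 1
  0+0+1 = 1
  1+0 = 1
  1+1 = 0 carry 1
  0+0+1 = 1
  0+1 = 1
  1+0 = 1
  0+0 = 0
  0+1 = 1
  1+0 = 1
  0+0 = 0
  1+1 = 0 carry 1
  1+1+1 = 1 carry 1
  0+1+1 = 0 carry 1
  1+0+1 = 0 carry 1
  0+0+1 = 1
  0+0 = 0
  0+0 = 0
  1+0 = 1
  0+1 = 1
  0+0 = 0
  1+0 = 1
  1+1 = 0 carry 1
  0+1+1 = 0 carry 1
  1+0+1 = 0 carry 1
  0+1+1 = 0 carry 1
  1+0+1 = 0 carry 1
  0+1+1 = 0 carry 1
  0+1+1 = 0 carry 1
  0+1+1 = 0 carry 1
  1+1+1 = 1 carry 1
  1+1+1 = 1 carry 1
  final carry 1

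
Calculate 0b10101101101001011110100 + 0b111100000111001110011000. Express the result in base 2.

Add column by column in base 2, right to left:
  0+0 = 0
  0+0 = 0
  1+0 = 1
  0+1 = 1
  1+1 = 0 carry 1
  1+0+1 = 0 carry 1
  1+0+1 = 0 carry 1
  1+1+1 = 1 carry 1
  0+1+1 = 0 carry 1
  1+1+1 = 1 carry 1
  0+0+1 = 1
  0+0 = 0
  1+1 = 0 carry 1
  0+1+1 = 0 carry 1
  1+1+1 = 1 carry 1
  1+0+1 = 0 carry 1
  0+0+1 = 1
  1+0 = 1
  1+0 = 1
  0+0 = 0
  1+1 = 0 carry 1
  0+1+1 = 0 carry 1
  1+1+1 = 1 carry 1
  0+1+1 = 0 carry 1
  final carry 1

0b1010001110100011010001100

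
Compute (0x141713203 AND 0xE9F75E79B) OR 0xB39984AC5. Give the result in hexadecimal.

0x141713203 AND 0xE9F75E79B = 0x001712203.
Then OR with 0xB39984AC5.

0xB39F96AC7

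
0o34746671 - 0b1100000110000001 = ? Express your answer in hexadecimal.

0o34746671 = 0x73cdb9 in hexadecimal.
0b1100000110000001 = 0xc181 in hexadecimal.
Subtract column by column in base 16:
  9-1 → 8
  b-8 → 3
  d-1 → c
  c-c → 0
  3-0 → 3
  7-0 → 7

0x730c38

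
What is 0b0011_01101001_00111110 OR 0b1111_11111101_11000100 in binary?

0b11111111110111111110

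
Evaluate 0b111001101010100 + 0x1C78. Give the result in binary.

0x1C78 = 0b1110001111000 in binary.
Add column by column in base 2, right to left:
  0+0 = 0
  0+0 = 0
  1+0 = 1
  0+1 = 1
  1+1 = 0 carry 1
  0+1+1 = 0 carry 1
  1+1+1 = 1 carry 1
  0+0+1 = 1
  1+0 = 1
  1+0 = 1
  0+1 = 1
  0+1 = 1
  1+1 = 0 carry 1
  1+0+1 = 0 carry 1
  1+0+1 = 0 carry 1
  final carry 1

0b1000111111001100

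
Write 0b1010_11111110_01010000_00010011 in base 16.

0xAFE5013

Group the bits into nibbles: 1010 1111 1110 0101 0000 0001 0011 → AFE5013.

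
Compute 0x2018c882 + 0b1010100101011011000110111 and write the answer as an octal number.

0o4132677271

0x2018c882 = 0o4006144202 in octal.
0b1010100101011011000110111 = 0o124533067 in octal.
Add column by column in base 8, right to left:
  2+7 = 1 carry 1
  0+6+1 = 7
  2+0 = 2
  4+3 = 7
  4+3 = 7
  1+5 = 6
  6+4 = 2 carry 1
  0+2+1 = 3
  0+1 = 1
  4+0 = 4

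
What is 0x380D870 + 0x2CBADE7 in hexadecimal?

Add column by column in base 16, right to left:
  0+7 = 7
  7+E = 5 carry 1
  8+D+1 = 6 carry 1
  D+A+1 = 8 carry 1
  0+B+1 = C
  8+C = 4 carry 1
  3+2+1 = 6

0x64C8657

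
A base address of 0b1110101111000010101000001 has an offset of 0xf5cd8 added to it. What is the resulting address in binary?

0b1111001101110001000011001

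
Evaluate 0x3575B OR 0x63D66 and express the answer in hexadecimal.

0x77F7F

OR each hex digit independently (no carries):
  3|6=7, 5|3=7, 7|D=F, 5|6=7, B|6=F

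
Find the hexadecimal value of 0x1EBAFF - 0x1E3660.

Subtract column by column in base 16:
  F-0 → F
  F-6 → 9
  A-6 → 4
  B-3 → 8
  E-E → 0
  1-1 → 0

0x849F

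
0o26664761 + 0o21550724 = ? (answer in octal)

Add column by column in base 8, right to left:
  1+4 = 5
  6+2 = 0 carry 1
  7+7+1 = 7 carry 1
  4+0+1 = 5
  6+5 = 3 carry 1
  6+5+1 = 4 carry 1
  6+1+1 = 0 carry 1
  2+2+1 = 5

0o50435705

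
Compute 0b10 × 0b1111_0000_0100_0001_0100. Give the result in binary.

Multiply each base-2 digit by 2, carrying:
  0×2 = 0 → write 0
  0×2 = 0 → write 0
  1×2 = 2 → write 0 carry 1
  0×2+1 = 1 → write 1
  1×2 = 2 → write 0 carry 1
  0×2+1 = 1 → write 1
  0×2 = 0 → write 0
  0×2 = 0 → write 0
  0×2 = 0 → write 0
  0×2 = 0 → write 0
  1×2 = 2 → write 0 carry 1
  0×2+1 = 1 → write 1
  0×2 = 0 → write 0
  0×2 = 0 → write 0
  0×2 = 0 → write 0
  0×2 = 0 → write 0
  1×2 = 2 → write 0 carry 1
  1×2+1 = 3 → write 1 carry 1
  1×2+1 = 3 → write 1 carry 1
  1×2+1 = 3 → write 1 carry 1
  remaining carry: 1

0b111100000100000101000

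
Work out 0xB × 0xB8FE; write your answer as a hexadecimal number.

0x7F2EA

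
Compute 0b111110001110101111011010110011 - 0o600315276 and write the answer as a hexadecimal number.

0x38395bf5

0b111110001110101111011010110011 = 0x3e3af6b3 in hexadecimal.
0o600315276 = 0x6019abe in hexadecimal.
Subtract column by column in base 16:
  3-e → 5 (borrow)
  b-b-1 → f (borrow)
  6-a-1 → b (borrow)
  f-9-1 → 5
  a-1 → 9
  3-0 → 3
  e-6 → 8
  3-0 → 3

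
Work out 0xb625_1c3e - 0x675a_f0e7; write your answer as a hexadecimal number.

Subtract column by column in base 16:
  e-7 → 7
  3-e → 5 (borrow)
  c-0-1 → b
  1-f → 2 (borrow)
  5-a-1 → a (borrow)
  2-5-1 → c (borrow)
  6-7-1 → e (borrow)
  b-6-1 → 4

0x4eca2b57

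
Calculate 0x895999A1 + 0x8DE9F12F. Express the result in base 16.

Add column by column in base 16, right to left:
  1+F = 0 carry 1
  A+2+1 = D
  9+1 = A
  9+F = 8 carry 1
  9+9+1 = 3 carry 1
  5+E+1 = 4 carry 1
  9+D+1 = 7 carry 1
  8+8+1 = 1 carry 1
  final carry 1

0x117438AD0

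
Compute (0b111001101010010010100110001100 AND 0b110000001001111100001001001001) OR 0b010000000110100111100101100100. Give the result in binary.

0b110000001110110111100101101100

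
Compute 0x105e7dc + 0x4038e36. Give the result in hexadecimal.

Add column by column in base 16, right to left:
  c+6 = 2 carry 1
  d+3+1 = 1 carry 1
  7+e+1 = 6 carry 1
  e+8+1 = 7 carry 1
  5+3+1 = 9
  0+0 = 0
  1+4 = 5

0x5097612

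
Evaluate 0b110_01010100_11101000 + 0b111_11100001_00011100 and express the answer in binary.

Add column by column in base 2, right to left:
  0+0 = 0
  0+0 = 0
  0+1 = 1
  1+1 = 0 carry 1
  0+1+1 = 0 carry 1
  1+0+1 = 0 carry 1
  1+0+1 = 0 carry 1
  1+0+1 = 0 carry 1
  0+1+1 = 0 carry 1
  0+0+1 = 1
  1+0 = 1
  0+0 = 0
  1+0 = 1
  0+1 = 1
  1+1 = 0 carry 1
  0+1+1 = 0 carry 1
  0+1+1 = 0 carry 1
  1+1+1 = 1 carry 1
  1+1+1 = 1 carry 1
  final carry 1

0b11100011011000000100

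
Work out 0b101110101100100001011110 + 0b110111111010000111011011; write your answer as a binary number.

Add column by column in base 2, right to left:
  0+1 = 1
  1+1 = 0 carry 1
  1+0+1 = 0 carry 1
  1+1+1 = 1 carry 1
  1+1+1 = 1 carry 1
  0+0+1 = 1
  1+1 = 0 carry 1
  0+1+1 = 0 carry 1
  0+1+1 = 0 carry 1
  0+0+1 = 1
  0+0 = 0
  1+0 = 1
  0+0 = 0
  0+1 = 1
  1+0 = 1
  1+1 = 0 carry 1
  0+1+1 = 0 carry 1
  1+1+1 = 1 carry 1
  0+1+1 = 0 carry 1
  1+1+1 = 1 carry 1
  1+1+1 = 1 carry 1
  1+0+1 = 0 carry 1
  0+1+1 = 0 carry 1
  1+1+1 = 1 carry 1
  final carry 1

0b1100110100110101000111001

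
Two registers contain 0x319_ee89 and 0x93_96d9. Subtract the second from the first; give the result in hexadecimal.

0x28657b0

Subtract column by column in base 16:
  9-9 → 0
  8-d → b (borrow)
  e-6-1 → 7
  e-9 → 5
  9-3 → 6
  1-9 → 8 (borrow)
  3-0-1 → 2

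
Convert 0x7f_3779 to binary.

0b11111110011011101111001

Expand each hex digit to 4 bits: 7=0111 f=1111 3=0011 7=0111 7=0111 9=1001.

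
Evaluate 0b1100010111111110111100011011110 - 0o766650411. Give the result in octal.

0o13311023725

0b1100010111111110111100011011110 = 0o14277674336 in octal.
Subtract column by column in base 8:
  6-1 → 5
  3-1 → 2
  3-4 → 7 (borrow)
  4-0-1 → 3
  7-5 → 2
  6-6 → 0
  7-6 → 1
  7-6 → 1
  2-7 → 3 (borrow)
  4-0-1 → 3
  1-0 → 1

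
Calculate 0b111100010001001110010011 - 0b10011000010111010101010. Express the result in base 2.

0b101001001110010011101001

Subtract column by column in base 2:
  1-0 → 1
  1-1 → 0
  0-0 → 0
  0-1 → 1 (borrow)
  1-0-1 → 0
  0-1 → 1 (borrow)
  0-0-1 → 1 (borrow)
  1-1-1 → 1 (borrow)
  1-0-1 → 0
  1-1 → 0
  0-1 → 1 (borrow)
  0-1-1 → 0 (borrow)
  1-0-1 → 0
  0-1 → 1 (borrow)
  0-0-1 → 1 (borrow)
  0-0-1 → 1 (borrow)
  1-0-1 → 0
  0-0 → 0
  0-1 → 1 (borrow)
  0-1-1 → 0 (borrow)
  1-0-1 → 0
  1-0 → 1
  1-1 → 0
  1-0 → 1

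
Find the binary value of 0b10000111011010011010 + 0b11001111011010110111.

0b101010110110101010001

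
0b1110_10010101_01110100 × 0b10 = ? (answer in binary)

0b111010010101011101000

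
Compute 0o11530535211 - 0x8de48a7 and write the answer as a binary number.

0b1000100100001000111000111100010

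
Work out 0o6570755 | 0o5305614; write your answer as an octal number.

OR each oct digit independently (no carries):
  6|5=7, 5|3=7, 7|0=7, 0|5=5, 7|6=7, 5|1=5, 5|4=5

0o7775755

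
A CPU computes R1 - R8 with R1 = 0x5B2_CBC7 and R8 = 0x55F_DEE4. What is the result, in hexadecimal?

0x52ECE3

Subtract column by column in base 16:
  7-4 → 3
  C-E → E (borrow)
  B-E-1 → C (borrow)
  C-D-1 → E (borrow)
  2-F-1 → 2 (borrow)
  B-5-1 → 5
  5-5 → 0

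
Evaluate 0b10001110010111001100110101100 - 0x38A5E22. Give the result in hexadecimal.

0b10001110010111001100110101100 = 0x11CB99AC in hexadecimal.
Subtract column by column in base 16:
  C-2 → A
  A-2 → 8
  9-E → B (borrow)
  9-5-1 → 3
  B-A → 1
  C-8 → 4
  1-3 → E (borrow)
  1-0-1 → 0

0xE413B8A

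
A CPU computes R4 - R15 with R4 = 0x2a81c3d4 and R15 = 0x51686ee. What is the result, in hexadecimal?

Subtract column by column in base 16:
  4-e → 6 (borrow)
  d-e-1 → e (borrow)
  3-6-1 → c (borrow)
  c-8-1 → 3
  1-6 → b (borrow)
  8-1-1 → 6
  a-5 → 5
  2-0 → 2

0x256b3ce6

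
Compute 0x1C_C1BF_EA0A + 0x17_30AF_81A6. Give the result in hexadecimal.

0x33F26F6BB0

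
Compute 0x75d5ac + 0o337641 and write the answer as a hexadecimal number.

0o337641 = 0x1bfa1 in hexadecimal.
Add column by column in base 16, right to left:
  c+1 = d
  a+a = 4 carry 1
  5+f+1 = 5 carry 1
  d+b+1 = 9 carry 1
  5+1+1 = 7
  7+0 = 7

0x77954d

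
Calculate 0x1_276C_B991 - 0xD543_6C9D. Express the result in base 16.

0x52294CF4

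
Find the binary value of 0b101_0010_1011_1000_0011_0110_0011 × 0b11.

0b1111100000101000101000101001

Multiply each base-2 digit by 3, carrying:
  1×3 = 3 → write 1 carry 1
  1×3+1 = 4 → write 0 carry 2
  0×3+2 = 2 → write 0 carry 1
  0×3+1 = 1 → write 1
  0×3 = 0 → write 0
  1×3 = 3 → write 1 carry 1
  1×3+1 = 4 → write 0 carry 2
  0×3+2 = 2 → write 0 carry 1
  1×3+1 = 4 → write 0 carry 2
  1×3+2 = 5 → write 1 carry 2
  0×3+2 = 2 → write 0 carry 1
  0×3+1 = 1 → write 1
  0×3 = 0 → write 0
  0×3 = 0 → write 0
  0×3 = 0 → write 0
  1×3 = 3 → write 1 carry 1
  1×3+1 = 4 → write 0 carry 2
  1×3+2 = 5 → write 1 carry 2
  0×3+2 = 2 → write 0 carry 1
  1×3+1 = 4 → write 0 carry 2
  0×3+2 = 2 → write 0 carry 1
  1×3+1 = 4 → write 0 carry 2
  0×3+2 = 2 → write 0 carry 1
  0×3+1 = 1 → write 1
  1×3 = 3 → write 1 carry 1
  0×3+1 = 1 → write 1
  1×3 = 3 → write 1 carry 1
  remaining carry: 1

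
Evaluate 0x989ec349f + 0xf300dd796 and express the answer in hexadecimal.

Add column by column in base 16, right to left:
  f+6 = 5 carry 1
  9+9+1 = 3 carry 1
  4+7+1 = c
  3+d = 0 carry 1
  c+d+1 = a carry 1
  e+0+1 = f
  9+0 = 9
  8+3 = b
  9+f = 8 carry 1
  final carry 1

0x18b9fa0c35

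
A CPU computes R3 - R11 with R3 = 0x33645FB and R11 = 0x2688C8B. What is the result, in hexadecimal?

Subtract column by column in base 16:
  B-B → 0
  F-8 → 7
  5-C → 9 (borrow)
  4-8-1 → B (borrow)
  6-8-1 → D (borrow)
  3-6-1 → C (borrow)
  3-2-1 → 0

0xCDB970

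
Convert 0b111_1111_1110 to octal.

0o3776

Group the bits in threes: 011 111 111 110 → 3776.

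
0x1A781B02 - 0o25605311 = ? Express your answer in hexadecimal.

0x1A211039

0o25605311 = 0x570AC9 in hexadecimal.
Subtract column by column in base 16:
  2-9 → 9 (borrow)
  0-C-1 → 3 (borrow)
  B-A-1 → 0
  1-0 → 1
  8-7 → 1
  7-5 → 2
  A-0 → A
  1-0 → 1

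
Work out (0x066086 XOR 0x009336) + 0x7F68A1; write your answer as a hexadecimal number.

0x865C51

First 0x066086 XOR 0x009336 = 0x06F3B0.
Add column by column in base 16, right to left:
  0+1 = 1
  B+A = 5 carry 1
  3+8+1 = C
  F+6 = 5 carry 1
  6+F+1 = 6 carry 1
  0+7+1 = 8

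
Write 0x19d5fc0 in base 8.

Expand each hex digit to 4 bits: 1=0001 9=1001 d=1101 5=0101 f=1111 c=1100 0=0000.
Group the bits in threes: 001 100 111 010 101 111 111 000 000 → 147257700.

0o147257700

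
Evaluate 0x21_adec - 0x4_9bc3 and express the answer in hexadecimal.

0x1d1229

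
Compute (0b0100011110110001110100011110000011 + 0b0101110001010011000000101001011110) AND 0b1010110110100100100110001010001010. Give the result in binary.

Add column by column in base 2, right to left:
  1+0 = 1
  1+1 = 0 carry 1
  0+1+1 = 0 carry 1
  0+1+1 = 0 carry 1
  0+1+1 = 0 carry 1
  0+0+1 = 1
  0+1 = 1
  1+0 = 1
  1+0 = 1
  1+1 = 0 carry 1
  1+0+1 = 0 carry 1
  0+1+1 = 0 carry 1
  0+0+1 = 1
  0+0 = 0
  1+0 = 1
  0+0 = 0
  1+0 = 1
  1+0 = 1
  1+1 = 0 carry 1
  0+1+1 = 0 carry 1
  0+0+1 = 1
  0+0 = 0
  1+1 = 0 carry 1
  1+0+1 = 0 carry 1
  0+1+1 = 0 carry 1
  1+0+1 = 0 carry 1
  1+0+1 = 0 carry 1
  1+0+1 = 0 carry 1
  1+1+1 = 1 carry 1
  0+1+1 = 0 carry 1
  0+1+1 = 0 carry 1
  0+0+1 = 1
  1+1 = 0 carry 1
  final carry 1
Sum = 0b1010010000000100110101000111100001; now AND with 0b1010110110100100100110001010001010:
  1010010000000100110101000111100001
& 1010110110100100100110001010001010
= 1010010000000100100100000010000000

0b1010010000000100100100000010000000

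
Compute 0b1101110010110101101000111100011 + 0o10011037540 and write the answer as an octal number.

0o25637610503

0b1101110010110101101000111100011 = 0o15626550743 in octal.
Add column by column in base 8, right to left:
  3+0 = 3
  4+4 = 0 carry 1
  7+5+1 = 5 carry 1
  0+7+1 = 0 carry 1
  5+3+1 = 1 carry 1
  5+0+1 = 6
  6+1 = 7
  2+1 = 3
  6+0 = 6
  5+0 = 5
  1+1 = 2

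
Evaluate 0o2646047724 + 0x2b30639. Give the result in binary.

0o2646047724 = 0b10110100110000100111111010100 in binary.
0x2b30639 = 0b10101100110000011000111001 in binary.
Add column by column in base 2, right to left:
  0+1 = 1
  0+0 = 0
  1+0 = 1
  0+1 = 1
  1+1 = 0 carry 1
  0+1+1 = 0 carry 1
  1+0+1 = 0 carry 1
  1+0+1 = 0 carry 1
  1+0+1 = 0 carry 1
  1+1+1 = 1 carry 1
  1+1+1 = 1 carry 1
  1+0+1 = 0 carry 1
  0+0+1 = 1
  0+0 = 0
  1+0 = 1
  0+0 = 0
  0+1 = 1
  0+1 = 1
  0+0 = 0
  1+0 = 1
  1+1 = 0 carry 1
  0+1+1 = 0 carry 1
  0+0+1 = 1
  1+1 = 0 carry 1
  0+0+1 = 1
  1+1 = 0 carry 1
  1+0+1 = 0 carry 1
  0+0+1 = 1
  1+0 = 1

0b11001010010110101011000001101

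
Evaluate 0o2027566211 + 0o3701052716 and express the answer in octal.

0o5730641127

Add column by column in base 8, right to left:
  1+6 = 7
  1+1 = 2
  2+7 = 1 carry 1
  6+2+1 = 1 carry 1
  6+5+1 = 4 carry 1
  5+0+1 = 6
  7+1 = 0 carry 1
  2+0+1 = 3
  0+7 = 7
  2+3 = 5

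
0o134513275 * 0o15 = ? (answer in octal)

Multiply each base-8 digit by 13, carrying:
  5×13 = 65 → write 1 carry 8
  7×13+8 = 99 → write 3 carry 12
  2×13+12 = 38 → write 6 carry 4
  3×13+4 = 43 → write 3 carry 5
  1×13+5 = 18 → write 2 carry 2
  5×13+2 = 67 → write 3 carry 8
  4×13+8 = 60 → write 4 carry 7
  3×13+7 = 46 → write 6 carry 5
  1×13+5 = 18 → write 2 carry 2
  remaining carry: 2

0o2264323631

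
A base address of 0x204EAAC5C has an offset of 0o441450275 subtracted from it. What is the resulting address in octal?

0o100031055637

0x204EAAC5C = 0o100472526134 in octal.
Subtract column by column in base 8:
  4-5 → 7 (borrow)
  3-7-1 → 3 (borrow)
  1-2-1 → 6 (borrow)
  6-0-1 → 5
  2-5 → 5 (borrow)
  5-4-1 → 0
  2-1 → 1
  7-4 → 3
  4-4 → 0
  0-0 → 0
  0-0 → 0
  1-0 → 1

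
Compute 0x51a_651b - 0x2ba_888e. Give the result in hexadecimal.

0x25fdc8d

Subtract column by column in base 16:
  b-e → d (borrow)
  1-8-1 → 8 (borrow)
  5-8-1 → c (borrow)
  6-8-1 → d (borrow)
  a-a-1 → f (borrow)
  1-b-1 → 5 (borrow)
  5-2-1 → 2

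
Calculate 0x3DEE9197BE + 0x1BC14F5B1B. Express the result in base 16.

Add column by column in base 16, right to left:
  E+B = 9 carry 1
  B+1+1 = D
  7+B = 2 carry 1
  9+5+1 = F
  1+F = 0 carry 1
  9+4+1 = E
  E+1 = F
  E+C = A carry 1
  D+B+1 = 9 carry 1
  3+1+1 = 5

0x59AFE0F2D9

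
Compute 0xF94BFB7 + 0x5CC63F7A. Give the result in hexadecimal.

Add column by column in base 16, right to left:
  7+A = 1 carry 1
  B+7+1 = 3 carry 1
  F+F+1 = F carry 1
  B+3+1 = F
  4+6 = A
  9+C = 5 carry 1
  F+C+1 = C carry 1
  0+5+1 = 6

0x6C5AFF31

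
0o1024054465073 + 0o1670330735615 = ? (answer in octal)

0o2714405422710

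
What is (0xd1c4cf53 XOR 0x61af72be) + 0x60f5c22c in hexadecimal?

0x111618019

First 0xd1c4cf53 XOR 0x61af72be = 0xb06bbded.
Add column by column in base 16, right to left:
  d+c = 9 carry 1
  e+2+1 = 1 carry 1
  d+2+1 = 0 carry 1
  b+c+1 = 8 carry 1
  b+5+1 = 1 carry 1
  6+f+1 = 6 carry 1
  0+0+1 = 1
  b+6 = 1 carry 1
  final carry 1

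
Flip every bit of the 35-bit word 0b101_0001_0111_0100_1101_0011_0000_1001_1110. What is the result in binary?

Invert each bit: 10100010111010011010011000010011110 → 01011101000101100101100111101100001.

0b01011101000101100101100111101100001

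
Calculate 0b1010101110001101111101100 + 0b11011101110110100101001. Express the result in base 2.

0b1110001100000100100010101

Add column by column in base 2, right to left:
  0+1 = 1
  0+0 = 0
  1+0 = 1
  1+1 = 0 carry 1
  0+0+1 = 1
  1+1 = 0 carry 1
  1+0+1 = 0 carry 1
  1+0+1 = 0 carry 1
  1+1+1 = 1 carry 1
  1+0+1 = 0 carry 1
  0+1+1 = 0 carry 1
  1+1+1 = 1 carry 1
  1+0+1 = 0 carry 1
  0+1+1 = 0 carry 1
  0+1+1 = 0 carry 1
  0+1+1 = 0 carry 1
  1+0+1 = 0 carry 1
  1+1+1 = 1 carry 1
  1+1+1 = 1 carry 1
  0+1+1 = 0 carry 1
  1+0+1 = 0 carry 1
  0+1+1 = 0 carry 1
  1+1+1 = 1 carry 1
  0+0+1 = 1
  1+0 = 1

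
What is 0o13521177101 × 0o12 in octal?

Multiply each base-8 digit by 10, carrying:
  1×10 = 10 → write 2 carry 1
  0×10+1 = 1 → write 1
  1×10 = 10 → write 2 carry 1
  7×10+1 = 71 → write 7 carry 8
  7×10+8 = 78 → write 6 carry 9
  1×10+9 = 19 → write 3 carry 2
  1×10+2 = 12 → write 4 carry 1
  2×10+1 = 21 → write 5 carry 2
  5×10+2 = 52 → write 4 carry 6
  3×10+6 = 36 → write 4 carry 4
  1×10+4 = 14 → write 6 carry 1
  remaining carry: 1

0o164454367212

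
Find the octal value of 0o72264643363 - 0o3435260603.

0o66627362560

Subtract column by column in base 8:
  3-3 → 0
  6-0 → 6
  3-6 → 5 (borrow)
  3-0-1 → 2
  4-6 → 6 (borrow)
  6-2-1 → 3
  4-5 → 7 (borrow)
  6-3-1 → 2
  2-4 → 6 (borrow)
  2-3-1 → 6 (borrow)
  7-0-1 → 6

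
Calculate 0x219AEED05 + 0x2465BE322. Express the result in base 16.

Add column by column in base 16, right to left:
  5+2 = 7
  0+2 = 2
  D+3 = 0 carry 1
  E+E+1 = D carry 1
  E+B+1 = A carry 1
  A+5+1 = 0 carry 1
  9+6+1 = 0 carry 1
  1+4+1 = 6
  2+2 = 4

0x4600AD027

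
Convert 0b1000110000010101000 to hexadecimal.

0x460a8

Group the bits into nibbles: 0100 0110 0000 1010 1000 → 460a8.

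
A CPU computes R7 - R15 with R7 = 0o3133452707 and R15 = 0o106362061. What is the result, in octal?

0o3025070626

Subtract column by column in base 8:
  7-1 → 6
  0-6 → 2 (borrow)
  7-0-1 → 6
  2-2 → 0
  5-6 → 7 (borrow)
  4-3-1 → 0
  3-6 → 5 (borrow)
  3-0-1 → 2
  1-1 → 0
  3-0 → 3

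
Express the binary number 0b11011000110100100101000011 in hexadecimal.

0x3634943

Group the bits into nibbles: 0011 0110 0011 0100 1001 0100 0011 → 3634943.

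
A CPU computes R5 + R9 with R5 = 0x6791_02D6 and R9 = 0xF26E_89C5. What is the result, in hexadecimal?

0x159FF8C9B

Add column by column in base 16, right to left:
  6+5 = B
  D+C = 9 carry 1
  2+9+1 = C
  0+8 = 8
  1+E = F
  9+6 = F
  7+2 = 9
  6+F = 5 carry 1
  final carry 1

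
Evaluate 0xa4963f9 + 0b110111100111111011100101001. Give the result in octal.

0xa4963f9 = 0o1222261771 in octal.
0b110111100111111011100101001 = 0o674773451 in octal.
Add column by column in base 8, right to left:
  1+1 = 2
  7+5 = 4 carry 1
  7+4+1 = 4 carry 1
  1+3+1 = 5
  6+7 = 5 carry 1
  2+7+1 = 2 carry 1
  2+4+1 = 7
  2+7 = 1 carry 1
  2+6+1 = 1 carry 1
  1+0+1 = 2

0o2117255442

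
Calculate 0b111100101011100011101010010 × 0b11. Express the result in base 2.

0b10110110000010101010111110110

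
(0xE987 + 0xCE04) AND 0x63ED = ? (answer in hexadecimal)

Add column by column in base 16, right to left:
  7+4 = B
  8+0 = 8
  9+E = 7 carry 1
  E+C+1 = B carry 1
  final carry 1
Sum = 0x1B78B; now AND with 0x63ED:
  1&0=0, B&6=2, 7&3=3, 8&E=8, B&D=9

0x2389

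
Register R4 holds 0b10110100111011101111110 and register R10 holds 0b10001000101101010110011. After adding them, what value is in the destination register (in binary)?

0b100111101101001000110001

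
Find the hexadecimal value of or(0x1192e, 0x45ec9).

0x55fef

OR each hex digit independently (no carries):
  1|4=5, 1|5=5, 9|e=f, 2|c=e, e|9=f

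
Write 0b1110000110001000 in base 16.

Group the bits into nibbles: 1110 0001 1000 1000 → E188.

0xE188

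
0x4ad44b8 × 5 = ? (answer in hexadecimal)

Multiply each base-16 digit by 5, carrying:
  8×5 = 40 → write 8 carry 2
  b×5+2 = 57 → write 9 carry 3
  4×5+3 = 23 → write 7 carry 1
  4×5+1 = 21 → write 5 carry 1
  d×5+1 = 66 → write 2 carry 4
  a×5+4 = 54 → write 6 carry 3
  4×5+3 = 23 → write 7 carry 1
  remaining carry: 1

0x17625798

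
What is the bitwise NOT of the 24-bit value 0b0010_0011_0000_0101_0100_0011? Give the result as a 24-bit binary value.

0b110111001111101010111100

Invert each bit: 001000110000010101000011 → 110111001111101010111100.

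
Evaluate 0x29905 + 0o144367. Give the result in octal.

0o660774

0x29905 = 0o514405 in octal.
Add column by column in base 8, right to left:
  5+7 = 4 carry 1
  0+6+1 = 7
  4+3 = 7
  4+4 = 0 carry 1
  1+4+1 = 6
  5+1 = 6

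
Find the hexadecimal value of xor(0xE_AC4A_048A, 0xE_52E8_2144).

XOR each hex digit independently (no carries):
  E^E=0, A^5=F, C^2=E, 4^E=A, A^8=2, 0^2=2, 4^1=5, 8^4=C, A^4=E

0x0FEA225CE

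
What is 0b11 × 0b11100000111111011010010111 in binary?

0b1010100010111110001111000101

Multiply each base-2 digit by 3, carrying:
  1×3 = 3 → write 1 carry 1
  1×3+1 = 4 → write 0 carry 2
  1×3+2 = 5 → write 1 carry 2
  0×3+2 = 2 → write 0 carry 1
  1×3+1 = 4 → write 0 carry 2
  0×3+2 = 2 → write 0 carry 1
  0×3+1 = 1 → write 1
  1×3 = 3 → write 1 carry 1
  0×3+1 = 1 → write 1
  1×3 = 3 → write 1 carry 1
  1×3+1 = 4 → write 0 carry 2
  0×3+2 = 2 → write 0 carry 1
  1×3+1 = 4 → write 0 carry 2
  1×3+2 = 5 → write 1 carry 2
  1×3+2 = 5 → write 1 carry 2
  1×3+2 = 5 → write 1 carry 2
  1×3+2 = 5 → write 1 carry 2
  1×3+2 = 5 → write 1 carry 2
  0×3+2 = 2 → write 0 carry 1
  0×3+1 = 1 → write 1
  0×3 = 0 → write 0
  0×3 = 0 → write 0
  0×3 = 0 → write 0
  1×3 = 3 → write 1 carry 1
  1×3+1 = 4 → write 0 carry 2
  1×3+2 = 5 → write 1 carry 2
  remaining carry: 10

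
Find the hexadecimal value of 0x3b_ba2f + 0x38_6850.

Add column by column in base 16, right to left:
  f+0 = f
  2+5 = 7
  a+8 = 2 carry 1
  b+6+1 = 2 carry 1
  b+8+1 = 4 carry 1
  3+3+1 = 7

0x74227f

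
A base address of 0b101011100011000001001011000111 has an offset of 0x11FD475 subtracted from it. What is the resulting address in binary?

0b101010011011000011111001010010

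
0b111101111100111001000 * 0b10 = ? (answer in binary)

Multiply each base-2 digit by 2, carrying:
  0×2 = 0 → write 0
  0×2 = 0 → write 0
  0×2 = 0 → write 0
  1×2 = 2 → write 0 carry 1
  0×2+1 = 1 → write 1
  0×2 = 0 → write 0
  1×2 = 2 → write 0 carry 1
  1×2+1 = 3 → write 1 carry 1
  1×2+1 = 3 → write 1 carry 1
  0×2+1 = 1 → write 1
  0×2 = 0 → write 0
  1×2 = 2 → write 0 carry 1
  1×2+1 = 3 → write 1 carry 1
  1×2+1 = 3 → write 1 carry 1
  1×2+1 = 3 → write 1 carry 1
  1×2+1 = 3 → write 1 carry 1
  0×2+1 = 1 → write 1
  1×2 = 2 → write 0 carry 1
  1×2+1 = 3 → write 1 carry 1
  1×2+1 = 3 → write 1 carry 1
  1×2+1 = 3 → write 1 carry 1
  remaining carry: 1

0b1111011111001110010000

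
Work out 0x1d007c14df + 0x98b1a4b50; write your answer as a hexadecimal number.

0x268b96602f

Add column by column in base 16, right to left:
  f+0 = f
  d+5 = 2 carry 1
  4+b+1 = 0 carry 1
  1+4+1 = 6
  c+a = 6 carry 1
  7+1+1 = 9
  0+b = b
  0+8 = 8
  d+9 = 6 carry 1
  1+0+1 = 2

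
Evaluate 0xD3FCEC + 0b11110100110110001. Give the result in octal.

0o65363235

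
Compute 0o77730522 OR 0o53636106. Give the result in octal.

OR each oct digit independently (no carries):
  7|5=7, 7|3=7, 7|6=7, 3|3=3, 0|6=6, 5|1=5, 2|0=2, 2|6=6

0o77736526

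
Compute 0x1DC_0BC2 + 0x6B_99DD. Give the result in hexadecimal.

Add column by column in base 16, right to left:
  2+D = F
  C+D = 9 carry 1
  B+9+1 = 5 carry 1
  0+9+1 = A
  C+B = 7 carry 1
  D+6+1 = 4 carry 1
  1+0+1 = 2

0x247A59F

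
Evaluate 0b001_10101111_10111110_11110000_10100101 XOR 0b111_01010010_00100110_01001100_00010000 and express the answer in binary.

XOR bit by bit (1 where the bits differ):
  00110101111101111101111000010100101
^ 11101010010001001100100110000010000
= 11011111101100110001011110010110101

0b11011111101100110001011110010110101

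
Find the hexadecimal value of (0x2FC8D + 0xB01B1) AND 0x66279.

Add column by column in base 16, right to left:
  D+1 = E
  8+B = 3 carry 1
  C+1+1 = E
  F+0 = F
  2+B = D
Sum = 0xDFE3E; now AND with 0x66279:
  D&6=4, F&6=6, E&2=2, 3&7=3, E&9=8

0x46238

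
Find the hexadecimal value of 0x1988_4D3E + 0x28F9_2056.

0x42816D94

Add column by column in base 16, right to left:
  E+6 = 4 carry 1
  3+5+1 = 9
  D+0 = D
  4+2 = 6
  8+9 = 1 carry 1
  8+F+1 = 8 carry 1
  9+8+1 = 2 carry 1
  1+2+1 = 4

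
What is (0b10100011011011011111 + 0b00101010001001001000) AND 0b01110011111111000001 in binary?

0b1000001100100000001

Add column by column in base 2, right to left:
  1+0 = 1
  1+0 = 1
  1+0 = 1
  1+1 = 0 carry 1
  1+0+1 = 0 carry 1
  0+0+1 = 1
  1+1 = 0 carry 1
  1+0+1 = 0 carry 1
  0+0+1 = 1
  1+1 = 0 carry 1
  1+0+1 = 0 carry 1
  0+0+1 = 1
  1+0 = 1
  1+1 = 0 carry 1
  0+0+1 = 1
  0+1 = 1
  0+0 = 0
  1+1 = 0 carry 1
  0+0+1 = 1
  1+0 = 1
Sum = 0b11001101100100100111; now AND with 0b01110011111111000001:
  11001101100100100111
& 01110011111111000001
= 01000001100100000001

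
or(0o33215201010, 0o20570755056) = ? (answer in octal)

0o33775755056

OR each oct digit independently (no carries):
  3|2=3, 3|0=3, 2|5=7, 1|7=7, 5|0=5, 2|7=7, 0|5=5, 1|5=5, 0|0=0, 1|5=5, 0|6=6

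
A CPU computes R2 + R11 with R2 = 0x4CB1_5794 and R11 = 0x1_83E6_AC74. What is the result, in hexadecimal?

0x1D0980408

Add column by column in base 16, right to left:
  4+4 = 8
  9+7 = 0 carry 1
  7+C+1 = 4 carry 1
  5+A+1 = 0 carry 1
  1+6+1 = 8
  B+E = 9 carry 1
  C+3+1 = 0 carry 1
  4+8+1 = D
  0+1 = 1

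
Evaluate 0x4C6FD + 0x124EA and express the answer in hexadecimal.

Add column by column in base 16, right to left:
  D+A = 7 carry 1
  F+E+1 = E carry 1
  6+4+1 = B
  C+2 = E
  4+1 = 5

0x5EBE7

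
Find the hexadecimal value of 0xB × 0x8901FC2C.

0x5E315D5E4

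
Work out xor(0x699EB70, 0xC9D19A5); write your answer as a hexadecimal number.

0xA04F2D5

XOR each hex digit independently (no carries):
  6^C=A, 9^9=0, 9^D=4, E^1=F, B^9=2, 7^A=D, 0^5=5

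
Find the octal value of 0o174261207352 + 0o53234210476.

Add column by column in base 8, right to left:
  2+6 = 0 carry 1
  5+7+1 = 5 carry 1
  3+4+1 = 0 carry 1
  7+0+1 = 0 carry 1
  0+1+1 = 2
  2+2 = 4
  1+4 = 5
  6+3 = 1 carry 1
  2+2+1 = 5
  4+3 = 7
  7+5 = 4 carry 1
  1+0+1 = 2

0o247515420050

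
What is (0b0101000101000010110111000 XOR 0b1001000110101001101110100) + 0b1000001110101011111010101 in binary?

0b10100010010010111010100001

First 0b0101000101000010110111000 XOR 0b1001000110101001101110100 = 0b1100000011101011011001100.
Add column by column in base 2, right to left:
  0+1 = 1
  0+0 = 0
  1+1 = 0 carry 1
  1+0+1 = 0 carry 1
  0+1+1 = 0 carry 1
  0+0+1 = 1
  1+1 = 0 carry 1
  1+1+1 = 1 carry 1
  0+1+1 = 0 carry 1
  1+1+1 = 1 carry 1
  1+1+1 = 1 carry 1
  0+0+1 = 1
  1+1 = 0 carry 1
  0+0+1 = 1
  1+1 = 0 carry 1
  1+0+1 = 0 carry 1
  1+1+1 = 1 carry 1
  0+1+1 = 0 carry 1
  0+1+1 = 0 carry 1
  0+0+1 = 1
  0+0 = 0
  0+0 = 0
  0+0 = 0
  1+0 = 1
  1+1 = 0 carry 1
  final carry 1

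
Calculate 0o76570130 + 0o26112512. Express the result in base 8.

Add column by column in base 8, right to left:
  0+2 = 2
  3+1 = 4
  1+5 = 6
  0+2 = 2
  7+1 = 0 carry 1
  5+1+1 = 7
  6+6 = 4 carry 1
  7+2+1 = 2 carry 1
  final carry 1

0o124702642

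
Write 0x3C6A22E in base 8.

0o361521056

Expand each hex digit to 4 bits: 3=0011 C=1100 6=0110 A=1010 2=0010 2=0010 E=1110.
Group the bits in threes: 011 110 001 101 010 001 000 101 110 → 361521056.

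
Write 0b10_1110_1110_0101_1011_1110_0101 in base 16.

Group the bits into nibbles: 0010 1110 1110 0101 1011 1110 0101 → 2ee5be5.

0x2ee5be5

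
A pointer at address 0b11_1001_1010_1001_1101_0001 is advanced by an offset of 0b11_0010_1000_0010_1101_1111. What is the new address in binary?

0b11011000010110010110000

Add column by column in base 2, right to left:
  1+1 = 0 carry 1
  0+1+1 = 0 carry 1
  0+1+1 = 0 carry 1
  0+1+1 = 0 carry 1
  1+1+1 = 1 carry 1
  0+0+1 = 1
  1+1 = 0 carry 1
  1+1+1 = 1 carry 1
  1+0+1 = 0 carry 1
  0+1+1 = 0 carry 1
  0+0+1 = 1
  1+0 = 1
  0+0 = 0
  1+0 = 1
  0+0 = 0
  1+1 = 0 carry 1
  1+0+1 = 0 carry 1
  0+1+1 = 0 carry 1
  0+0+1 = 1
  1+0 = 1
  1+1 = 0 carry 1
  1+1+1 = 1 carry 1
  final carry 1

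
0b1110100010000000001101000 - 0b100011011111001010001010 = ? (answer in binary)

Subtract column by column in base 2:
  0-0 → 0
  0-1 → 1 (borrow)
  0-0-1 → 1 (borrow)
  1-1-1 → 1 (borrow)
  0-0-1 → 1 (borrow)
  1-0-1 → 0
  1-0 → 1
  0-1 → 1 (borrow)
  0-0-1 → 1 (borrow)
  0-1-1 → 0 (borrow)
  0-0-1 → 1 (borrow)
  0-0-1 → 1 (borrow)
  0-1-1 → 0 (borrow)
  0-1-1 → 0 (borrow)
  0-1-1 → 0 (borrow)
  0-1-1 → 0 (borrow)
  1-1-1 → 1 (borrow)
  0-0-1 → 1 (borrow)
  0-1-1 → 0 (borrow)
  0-1-1 → 0 (borrow)
  1-0-1 → 0
  0-0 → 0
  1-0 → 1
  1-1 → 0
  1-0 → 1

0b1010000110000110111011110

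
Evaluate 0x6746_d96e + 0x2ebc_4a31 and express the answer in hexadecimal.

0x9603239f

Add column by column in base 16, right to left:
  e+1 = f
  6+3 = 9
  9+a = 3 carry 1
  d+4+1 = 2 carry 1
  6+c+1 = 3 carry 1
  4+b+1 = 0 carry 1
  7+e+1 = 6 carry 1
  6+2+1 = 9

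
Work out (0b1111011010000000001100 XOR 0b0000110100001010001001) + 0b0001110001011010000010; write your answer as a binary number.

First 0b1111011010000000001100 XOR 0b0000110100001010001001 = 0b1111101110001010000101.
Add column by column in base 2, right to left:
  1+0 = 1
  0+1 = 1
  1+0 = 1
  0+0 = 0
  0+0 = 0
  0+0 = 0
  0+0 = 0
  1+1 = 0 carry 1
  0+0+1 = 1
  1+1 = 0 carry 1
  0+1+1 = 0 carry 1
  0+0+1 = 1
  0+1 = 1
  1+0 = 1
  1+0 = 1
  1+0 = 1
  0+1 = 1
  1+1 = 0 carry 1
  1+1+1 = 1 carry 1
  1+0+1 = 0 carry 1
  1+0+1 = 0 carry 1
  1+0+1 = 0 carry 1
  final carry 1

0b10001011111100100000111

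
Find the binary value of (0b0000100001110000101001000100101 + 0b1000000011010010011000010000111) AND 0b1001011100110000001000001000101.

Add column by column in base 2, right to left:
  1+1 = 0 carry 1
  0+1+1 = 0 carry 1
  1+1+1 = 1 carry 1
  0+0+1 = 1
  0+0 = 0
  1+0 = 1
  0+0 = 0
  0+1 = 1
  0+0 = 0
  1+0 = 1
  0+0 = 0
  0+0 = 0
  1+1 = 0 carry 1
  0+1+1 = 0 carry 1
  1+0+1 = 0 carry 1
  0+0+1 = 1
  0+1 = 1
  0+0 = 0
  0+0 = 0
  1+1 = 0 carry 1
  1+0+1 = 0 carry 1
  1+1+1 = 1 carry 1
  0+1+1 = 0 carry 1
  0+0+1 = 1
  0+0 = 0
  0+0 = 0
  1+0 = 1
  0+0 = 0
  0+0 = 0
  0+0 = 0
  0+1 = 1
Sum = 0b1000100101000011000001010101100; now AND with 0b1001011100110000001000001000101:
  1000100101000011000001010101100
& 1001011100110000001000001000101
= 1000000100000000000000000000100

0b1000000100000000000000000000100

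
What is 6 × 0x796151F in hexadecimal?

Multiply each base-16 digit by 6, carrying:
  F×6 = 90 → write A carry 5
  1×6+5 = 11 → write B
  5×6 = 30 → write E carry 1
  1×6+1 = 7 → write 7
  6×6 = 36 → write 4 carry 2
  9×6+2 = 56 → write 8 carry 3
  7×6+3 = 45 → write D carry 2
  remaining carry: 2

0x2D847EBA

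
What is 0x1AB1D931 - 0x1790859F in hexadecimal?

0x3215392

Subtract column by column in base 16:
  1-F → 2 (borrow)
  3-9-1 → 9 (borrow)
  9-5-1 → 3
  D-8 → 5
  1-0 → 1
  B-9 → 2
  A-7 → 3
  1-1 → 0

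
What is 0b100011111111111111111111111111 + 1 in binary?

0b100100000000000000000000000000

The trailing 26 digits are 1 (max in base 2), so adding 1 cascades: they roll to 0 and the next digit up increments.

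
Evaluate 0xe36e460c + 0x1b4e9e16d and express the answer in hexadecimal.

0x298582779

Add column by column in base 16, right to left:
  c+d = 9 carry 1
  0+6+1 = 7
  6+1 = 7
  4+e = 2 carry 1
  e+9+1 = 8 carry 1
  6+e+1 = 5 carry 1
  3+4+1 = 8
  e+b = 9 carry 1
  0+1+1 = 2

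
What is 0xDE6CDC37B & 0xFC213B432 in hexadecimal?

0xDC2018032

AND each hex digit independently (no carries):
  D&F=D, E&C=C, 6&2=2, C&1=0, D&3=1, C&B=8, 3&4=0, 7&3=3, B&2=2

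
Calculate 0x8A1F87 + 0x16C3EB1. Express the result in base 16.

0x1F65E38

Add column by column in base 16, right to left:
  7+1 = 8
  8+B = 3 carry 1
  F+E+1 = E carry 1
  1+3+1 = 5
  A+C = 6 carry 1
  8+6+1 = F
  0+1 = 1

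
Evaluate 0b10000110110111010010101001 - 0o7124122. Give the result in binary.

0b1111111101100110001010111

0o7124122 = 0b111001010100001010010 in binary.
Subtract column by column in base 2:
  1-0 → 1
  0-1 → 1 (borrow)
  0-0-1 → 1 (borrow)
  1-0-1 → 0
  0-1 → 1 (borrow)
  1-0-1 → 0
  0-1 → 1 (borrow)
  1-0-1 → 0
  0-0 → 0
  0-0 → 0
  1-0 → 1
  0-1 → 1 (borrow)
  1-0-1 → 0
  1-1 → 0
  1-0 → 1
  0-1 → 1 (borrow)
  1-0-1 → 0
  1-0 → 1
  0-1 → 1 (borrow)
  1-1-1 → 1 (borrow)
  1-1-1 → 1 (borrow)
  0-0-1 → 1 (borrow)
  0-0-1 → 1 (borrow)
  0-0-1 → 1 (borrow)
  0-0-1 → 1 (borrow)
  1-0-1 → 0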